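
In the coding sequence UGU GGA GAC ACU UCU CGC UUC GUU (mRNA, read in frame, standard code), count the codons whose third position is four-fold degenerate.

Codon 1 UGU (Cys): third position 2-fold.
Codon 2 GGA (Gly): third position 4-fold.
Codon 3 GAC (Asp): third position 2-fold.
Codon 4 ACU (Thr): third position 4-fold.
Codon 5 UCU (Ser): third position 4-fold.
Codon 6 CGC (Arg): third position 4-fold.
Codon 7 UUC (Phe): third position 2-fold.
Codon 8 GUU (Val): third position 4-fold.
Four-fold degenerate third positions: 5.

5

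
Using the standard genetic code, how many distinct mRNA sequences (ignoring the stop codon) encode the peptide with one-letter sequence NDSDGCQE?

Asn: 2 codons.
Asp: 2 codons.
Ser: 6 codons.
Asp: 2 codons.
Gly: 4 codons.
Cys: 2 codons.
Gln: 2 codons.
Glu: 2 codons.
2 × 2 × 6 × 2 × 4 × 2 × 2 × 2 = 1536.

1536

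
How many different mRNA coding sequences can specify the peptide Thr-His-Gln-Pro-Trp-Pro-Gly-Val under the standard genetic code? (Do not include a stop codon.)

Thr: 4 codons.
His: 2 codons.
Gln: 2 codons.
Pro: 4 codons.
Trp: 1 codon.
Pro: 4 codons.
Gly: 4 codons.
Val: 4 codons.
4 × 2 × 2 × 4 × 1 × 4 × 4 × 4 = 4096.

4096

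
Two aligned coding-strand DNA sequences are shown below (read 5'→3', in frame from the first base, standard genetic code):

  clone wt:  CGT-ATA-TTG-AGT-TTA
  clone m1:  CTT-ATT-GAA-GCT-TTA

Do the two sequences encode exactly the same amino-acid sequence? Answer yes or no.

no

Codon 1: CGT Arg / CTT Leu — nonsynonymous.
Codon 2: ATA Ile / ATT Ile — synonymous.
Codon 3: TTG Leu / GAA Glu — nonsynonymous.
Codon 4: AGT Ser / GCT Ala — nonsynonymous.
Codon 5: TTA Leu / TTA Leu — identical.
Nonsynonymous differences: 3 → different protein.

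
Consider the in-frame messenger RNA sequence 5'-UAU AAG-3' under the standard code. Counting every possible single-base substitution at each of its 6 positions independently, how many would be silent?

2

Codon 1 (UAU, Tyr): 1 synonymous substitution.
Codon 2 (AAG, Lys): 1 synonymous substitution.
Total: 1 + 1 = 2.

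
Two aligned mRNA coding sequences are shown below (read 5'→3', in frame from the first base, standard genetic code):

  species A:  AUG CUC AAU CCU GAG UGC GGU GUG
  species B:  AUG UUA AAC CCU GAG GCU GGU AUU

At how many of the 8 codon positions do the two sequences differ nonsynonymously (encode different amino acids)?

2

Codon 1: AUG Met / AUG Met — identical.
Codon 2: CUC Leu / UUA Leu — synonymous.
Codon 3: AAU Asn / AAC Asn — synonymous.
Codon 4: CCU Pro / CCU Pro — identical.
Codon 5: GAG Glu / GAG Glu — identical.
Codon 6: UGC Cys / GCU Ala — nonsynonymous.
Codon 7: GGU Gly / GGU Gly — identical.
Codon 8: GUG Val / AUU Ile — nonsynonymous.
Nonsynonymous differences: 2.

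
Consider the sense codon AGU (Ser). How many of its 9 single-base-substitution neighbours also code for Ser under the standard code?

Position 1: none → 0 synonymous.
Position 2: none → 0 synonymous.
Position 3: AGC → 1 synonymous.
Total: 0 + 0 + 1 = 1.

1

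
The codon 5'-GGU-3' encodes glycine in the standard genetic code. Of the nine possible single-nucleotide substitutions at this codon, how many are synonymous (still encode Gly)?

Position 1: none → 0 synonymous.
Position 2: none → 0 synonymous.
Position 3: GGC, GGA, GGG → 3 synonymous.
Total: 0 + 0 + 3 = 3.

3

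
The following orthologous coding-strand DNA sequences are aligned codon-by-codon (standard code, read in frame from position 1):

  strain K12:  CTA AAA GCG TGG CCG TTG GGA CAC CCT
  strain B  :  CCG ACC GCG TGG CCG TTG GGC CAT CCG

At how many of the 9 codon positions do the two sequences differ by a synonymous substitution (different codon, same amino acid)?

3

Codon 1: CTA Leu / CCG Pro — nonsynonymous.
Codon 2: AAA Lys / ACC Thr — nonsynonymous.
Codon 3: GCG Ala / GCG Ala — identical.
Codon 4: TGG Trp / TGG Trp — identical.
Codon 5: CCG Pro / CCG Pro — identical.
Codon 6: TTG Leu / TTG Leu — identical.
Codon 7: GGA Gly / GGC Gly — synonymous.
Codon 8: CAC His / CAT His — synonymous.
Codon 9: CCT Pro / CCG Pro — synonymous.
Synonymous differences: 3.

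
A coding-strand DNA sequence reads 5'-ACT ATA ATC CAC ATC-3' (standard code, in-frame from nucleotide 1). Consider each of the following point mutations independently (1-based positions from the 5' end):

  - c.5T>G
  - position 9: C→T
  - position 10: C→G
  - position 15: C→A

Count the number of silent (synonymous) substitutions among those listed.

Codon 2: ATA (Ile) → AGA (Arg) — missense.
Codon 3: ATC (Ile) → ATT (Ile) — synonymous.
Codon 4: CAC (His) → GAC (Asp) — missense.
Codon 5: ATC (Ile) → ATA (Ile) — synonymous.
Synonymous: 2 of 4.

2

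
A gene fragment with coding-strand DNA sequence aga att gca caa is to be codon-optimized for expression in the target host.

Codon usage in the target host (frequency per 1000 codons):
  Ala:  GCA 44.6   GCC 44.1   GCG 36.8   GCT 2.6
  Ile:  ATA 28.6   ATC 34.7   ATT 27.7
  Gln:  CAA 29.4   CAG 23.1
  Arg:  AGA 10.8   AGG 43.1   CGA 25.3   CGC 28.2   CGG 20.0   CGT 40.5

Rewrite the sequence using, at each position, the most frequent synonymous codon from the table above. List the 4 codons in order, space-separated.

AGG ATC GCA CAA

Codon 1 (Arg): best is AGG at 43.1.
Codon 2 (Ile): best is ATC at 34.7.
Codon 3 (Ala): best is GCA at 44.6.
Codon 4 (Gln): best is CAA at 29.4.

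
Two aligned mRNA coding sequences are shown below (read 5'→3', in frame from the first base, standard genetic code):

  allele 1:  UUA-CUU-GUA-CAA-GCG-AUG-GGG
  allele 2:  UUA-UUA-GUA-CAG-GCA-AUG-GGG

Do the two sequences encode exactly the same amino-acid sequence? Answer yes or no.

Codon 1: UUA Leu / UUA Leu — identical.
Codon 2: CUU Leu / UUA Leu — synonymous.
Codon 3: GUA Val / GUA Val — identical.
Codon 4: CAA Gln / CAG Gln — synonymous.
Codon 5: GCG Ala / GCA Ala — synonymous.
Codon 6: AUG Met / AUG Met — identical.
Codon 7: GGG Gly / GGG Gly — identical.
Nonsynonymous differences: 0 → same protein.

yes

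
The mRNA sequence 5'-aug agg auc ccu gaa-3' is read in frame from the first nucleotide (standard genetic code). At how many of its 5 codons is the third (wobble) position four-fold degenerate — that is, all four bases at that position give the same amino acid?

Codon 1 AUG (Met): third position 1-fold.
Codon 2 AGG (Arg): third position 2-fold.
Codon 3 AUC (Ile): third position 3-fold.
Codon 4 CCU (Pro): third position 4-fold.
Codon 5 GAA (Glu): third position 2-fold.
Four-fold degenerate third positions: 1.

1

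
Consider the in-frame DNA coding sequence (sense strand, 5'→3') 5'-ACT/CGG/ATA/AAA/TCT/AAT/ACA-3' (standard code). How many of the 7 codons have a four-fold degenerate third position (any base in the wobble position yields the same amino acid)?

4

Codon 1 ACT (Thr): third position 4-fold.
Codon 2 CGG (Arg): third position 4-fold.
Codon 3 ATA (Ile): third position 3-fold.
Codon 4 AAA (Lys): third position 2-fold.
Codon 5 TCT (Ser): third position 4-fold.
Codon 6 AAT (Asn): third position 2-fold.
Codon 7 ACA (Thr): third position 4-fold.
Four-fold degenerate third positions: 4.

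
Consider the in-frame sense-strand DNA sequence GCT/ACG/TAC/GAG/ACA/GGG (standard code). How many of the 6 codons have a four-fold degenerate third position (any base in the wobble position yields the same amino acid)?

4

Codon 1 GCT (Ala): third position 4-fold.
Codon 2 ACG (Thr): third position 4-fold.
Codon 3 TAC (Tyr): third position 2-fold.
Codon 4 GAG (Glu): third position 2-fold.
Codon 5 ACA (Thr): third position 4-fold.
Codon 6 GGG (Gly): third position 4-fold.
Four-fold degenerate third positions: 4.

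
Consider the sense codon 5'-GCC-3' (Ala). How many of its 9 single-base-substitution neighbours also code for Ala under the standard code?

Position 1: none → 0 synonymous.
Position 2: none → 0 synonymous.
Position 3: GCU, GCA, GCG → 3 synonymous.
Total: 0 + 0 + 3 = 3.

3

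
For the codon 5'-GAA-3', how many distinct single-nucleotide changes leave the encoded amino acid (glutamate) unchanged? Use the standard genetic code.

1

Position 1: none → 0 synonymous.
Position 2: none → 0 synonymous.
Position 3: GAG → 1 synonymous.
Total: 0 + 0 + 1 = 1.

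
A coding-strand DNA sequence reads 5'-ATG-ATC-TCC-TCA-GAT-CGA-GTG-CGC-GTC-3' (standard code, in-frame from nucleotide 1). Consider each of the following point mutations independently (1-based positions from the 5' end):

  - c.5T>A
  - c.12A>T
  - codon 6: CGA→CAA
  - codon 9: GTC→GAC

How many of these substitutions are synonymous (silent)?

1

Codon 2: ATC (Ile) → AAC (Asn) — missense.
Codon 4: TCA (Ser) → TCT (Ser) — synonymous.
Codon 6: CGA (Arg) → CAA (Gln) — missense.
Codon 9: GTC (Val) → GAC (Asp) — missense.
Synonymous: 1 of 4.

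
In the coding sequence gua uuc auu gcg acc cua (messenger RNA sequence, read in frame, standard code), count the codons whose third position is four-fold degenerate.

Codon 1 GUA (Val): third position 4-fold.
Codon 2 UUC (Phe): third position 2-fold.
Codon 3 AUU (Ile): third position 3-fold.
Codon 4 GCG (Ala): third position 4-fold.
Codon 5 ACC (Thr): third position 4-fold.
Codon 6 CUA (Leu): third position 4-fold.
Four-fold degenerate third positions: 4.

4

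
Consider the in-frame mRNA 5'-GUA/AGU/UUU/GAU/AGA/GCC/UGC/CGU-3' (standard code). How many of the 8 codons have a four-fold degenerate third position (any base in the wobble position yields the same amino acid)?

3

Codon 1 GUA (Val): third position 4-fold.
Codon 2 AGU (Ser): third position 2-fold.
Codon 3 UUU (Phe): third position 2-fold.
Codon 4 GAU (Asp): third position 2-fold.
Codon 5 AGA (Arg): third position 2-fold.
Codon 6 GCC (Ala): third position 4-fold.
Codon 7 UGC (Cys): third position 2-fold.
Codon 8 CGU (Arg): third position 4-fold.
Four-fold degenerate third positions: 3.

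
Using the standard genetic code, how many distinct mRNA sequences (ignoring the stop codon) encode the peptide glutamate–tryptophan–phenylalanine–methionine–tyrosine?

8

Glu: 2 codons.
Trp: 1 codon.
Phe: 2 codons.
Met: 1 codon.
Tyr: 2 codons.
2 × 1 × 2 × 1 × 2 = 8.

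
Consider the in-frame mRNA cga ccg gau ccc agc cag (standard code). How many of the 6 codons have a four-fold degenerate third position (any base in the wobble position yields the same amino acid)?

Codon 1 CGA (Arg): third position 4-fold.
Codon 2 CCG (Pro): third position 4-fold.
Codon 3 GAU (Asp): third position 2-fold.
Codon 4 CCC (Pro): third position 4-fold.
Codon 5 AGC (Ser): third position 2-fold.
Codon 6 CAG (Gln): third position 2-fold.
Four-fold degenerate third positions: 3.

3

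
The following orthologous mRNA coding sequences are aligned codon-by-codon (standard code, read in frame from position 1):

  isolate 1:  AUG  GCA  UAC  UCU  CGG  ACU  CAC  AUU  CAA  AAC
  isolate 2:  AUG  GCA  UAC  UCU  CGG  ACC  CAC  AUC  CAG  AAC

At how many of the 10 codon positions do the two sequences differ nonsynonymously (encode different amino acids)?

Codon 1: AUG Met / AUG Met — identical.
Codon 2: GCA Ala / GCA Ala — identical.
Codon 3: UAC Tyr / UAC Tyr — identical.
Codon 4: UCU Ser / UCU Ser — identical.
Codon 5: CGG Arg / CGG Arg — identical.
Codon 6: ACU Thr / ACC Thr — synonymous.
Codon 7: CAC His / CAC His — identical.
Codon 8: AUU Ile / AUC Ile — synonymous.
Codon 9: CAA Gln / CAG Gln — synonymous.
Codon 10: AAC Asn / AAC Asn — identical.
Nonsynonymous differences: 0.

0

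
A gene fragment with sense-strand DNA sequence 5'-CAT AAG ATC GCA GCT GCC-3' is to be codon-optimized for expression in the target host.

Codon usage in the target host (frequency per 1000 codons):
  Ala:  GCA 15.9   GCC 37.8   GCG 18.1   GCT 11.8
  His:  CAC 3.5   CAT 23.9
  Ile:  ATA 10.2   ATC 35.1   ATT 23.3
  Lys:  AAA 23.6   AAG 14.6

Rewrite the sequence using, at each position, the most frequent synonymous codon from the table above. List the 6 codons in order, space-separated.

Codon 1 (His): best is CAT at 23.9.
Codon 2 (Lys): best is AAA at 23.6.
Codon 3 (Ile): best is ATC at 35.1.
Codon 4 (Ala): best is GCC at 37.8.
Codon 5 (Ala): best is GCC at 37.8.
Codon 6 (Ala): best is GCC at 37.8.

CAT AAA ATC GCC GCC GCC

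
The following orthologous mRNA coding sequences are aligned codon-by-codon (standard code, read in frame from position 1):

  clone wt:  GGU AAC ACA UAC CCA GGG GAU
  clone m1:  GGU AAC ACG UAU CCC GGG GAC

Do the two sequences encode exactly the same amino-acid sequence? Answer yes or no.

Codon 1: GGU Gly / GGU Gly — identical.
Codon 2: AAC Asn / AAC Asn — identical.
Codon 3: ACA Thr / ACG Thr — synonymous.
Codon 4: UAC Tyr / UAU Tyr — synonymous.
Codon 5: CCA Pro / CCC Pro — synonymous.
Codon 6: GGG Gly / GGG Gly — identical.
Codon 7: GAU Asp / GAC Asp — synonymous.
Nonsynonymous differences: 0 → same protein.

yes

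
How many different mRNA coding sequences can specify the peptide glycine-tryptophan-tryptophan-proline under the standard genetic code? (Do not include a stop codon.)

16

Gly: 4 codons.
Trp: 1 codon.
Trp: 1 codon.
Pro: 4 codons.
4 × 1 × 1 × 4 = 16.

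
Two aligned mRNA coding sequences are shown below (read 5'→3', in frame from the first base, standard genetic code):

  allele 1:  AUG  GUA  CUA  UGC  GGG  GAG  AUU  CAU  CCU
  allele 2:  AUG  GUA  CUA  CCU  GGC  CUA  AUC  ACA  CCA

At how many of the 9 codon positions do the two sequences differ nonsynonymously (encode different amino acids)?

Codon 1: AUG Met / AUG Met — identical.
Codon 2: GUA Val / GUA Val — identical.
Codon 3: CUA Leu / CUA Leu — identical.
Codon 4: UGC Cys / CCU Pro — nonsynonymous.
Codon 5: GGG Gly / GGC Gly — synonymous.
Codon 6: GAG Glu / CUA Leu — nonsynonymous.
Codon 7: AUU Ile / AUC Ile — synonymous.
Codon 8: CAU His / ACA Thr — nonsynonymous.
Codon 9: CCU Pro / CCA Pro — synonymous.
Nonsynonymous differences: 3.

3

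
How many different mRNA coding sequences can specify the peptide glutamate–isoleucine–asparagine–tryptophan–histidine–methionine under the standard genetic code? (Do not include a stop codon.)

24

Glu: 2 codons.
Ile: 3 codons.
Asn: 2 codons.
Trp: 1 codon.
His: 2 codons.
Met: 1 codon.
2 × 3 × 2 × 1 × 2 × 1 = 24.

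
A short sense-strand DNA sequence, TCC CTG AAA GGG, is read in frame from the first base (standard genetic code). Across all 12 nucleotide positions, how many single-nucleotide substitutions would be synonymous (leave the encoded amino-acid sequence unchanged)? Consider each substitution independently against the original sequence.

Codon 1 (TCC, Ser): 3 synonymous substitutions.
Codon 2 (CTG, Leu): 4 synonymous substitutions.
Codon 3 (AAA, Lys): 1 synonymous substitution.
Codon 4 (GGG, Gly): 3 synonymous substitutions.
Total: 3 + 4 + 1 + 3 = 11.

11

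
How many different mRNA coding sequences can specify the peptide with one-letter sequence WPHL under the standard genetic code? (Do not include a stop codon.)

48

Trp: 1 codon.
Pro: 4 codons.
His: 2 codons.
Leu: 6 codons.
1 × 4 × 2 × 6 = 48.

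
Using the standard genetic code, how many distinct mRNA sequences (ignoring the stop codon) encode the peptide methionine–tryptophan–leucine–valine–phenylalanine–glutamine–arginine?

576

Met: 1 codon.
Trp: 1 codon.
Leu: 6 codons.
Val: 4 codons.
Phe: 2 codons.
Gln: 2 codons.
Arg: 6 codons.
1 × 1 × 6 × 4 × 2 × 2 × 6 = 576.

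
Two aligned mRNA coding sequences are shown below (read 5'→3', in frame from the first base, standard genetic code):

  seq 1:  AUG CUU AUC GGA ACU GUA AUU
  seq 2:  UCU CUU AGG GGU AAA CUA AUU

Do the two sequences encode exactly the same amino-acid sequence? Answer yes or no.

Codon 1: AUG Met / UCU Ser — nonsynonymous.
Codon 2: CUU Leu / CUU Leu — identical.
Codon 3: AUC Ile / AGG Arg — nonsynonymous.
Codon 4: GGA Gly / GGU Gly — synonymous.
Codon 5: ACU Thr / AAA Lys — nonsynonymous.
Codon 6: GUA Val / CUA Leu — nonsynonymous.
Codon 7: AUU Ile / AUU Ile — identical.
Nonsynonymous differences: 4 → different protein.

no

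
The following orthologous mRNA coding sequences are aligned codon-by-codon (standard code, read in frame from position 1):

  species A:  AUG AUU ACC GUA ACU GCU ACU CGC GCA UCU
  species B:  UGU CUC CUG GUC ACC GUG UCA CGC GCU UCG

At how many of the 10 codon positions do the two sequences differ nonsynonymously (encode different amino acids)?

5

Codon 1: AUG Met / UGU Cys — nonsynonymous.
Codon 2: AUU Ile / CUC Leu — nonsynonymous.
Codon 3: ACC Thr / CUG Leu — nonsynonymous.
Codon 4: GUA Val / GUC Val — synonymous.
Codon 5: ACU Thr / ACC Thr — synonymous.
Codon 6: GCU Ala / GUG Val — nonsynonymous.
Codon 7: ACU Thr / UCA Ser — nonsynonymous.
Codon 8: CGC Arg / CGC Arg — identical.
Codon 9: GCA Ala / GCU Ala — synonymous.
Codon 10: UCU Ser / UCG Ser — synonymous.
Nonsynonymous differences: 5.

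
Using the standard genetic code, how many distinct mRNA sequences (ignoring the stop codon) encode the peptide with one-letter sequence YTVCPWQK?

1024

Tyr: 2 codons.
Thr: 4 codons.
Val: 4 codons.
Cys: 2 codons.
Pro: 4 codons.
Trp: 1 codon.
Gln: 2 codons.
Lys: 2 codons.
2 × 4 × 4 × 2 × 4 × 1 × 2 × 2 = 1024.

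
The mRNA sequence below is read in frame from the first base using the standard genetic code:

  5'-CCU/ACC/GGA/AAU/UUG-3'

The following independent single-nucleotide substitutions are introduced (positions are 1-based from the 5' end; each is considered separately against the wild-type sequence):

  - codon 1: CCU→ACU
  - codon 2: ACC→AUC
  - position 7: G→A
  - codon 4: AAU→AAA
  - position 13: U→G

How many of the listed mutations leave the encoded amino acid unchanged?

Codon 1: CCU (Pro) → ACU (Thr) — missense.
Codon 2: ACC (Thr) → AUC (Ile) — missense.
Codon 3: GGA (Gly) → AGA (Arg) — missense.
Codon 4: AAU (Asn) → AAA (Lys) — missense.
Codon 5: UUG (Leu) → GUG (Val) — missense.
Synonymous: 0 of 5.

0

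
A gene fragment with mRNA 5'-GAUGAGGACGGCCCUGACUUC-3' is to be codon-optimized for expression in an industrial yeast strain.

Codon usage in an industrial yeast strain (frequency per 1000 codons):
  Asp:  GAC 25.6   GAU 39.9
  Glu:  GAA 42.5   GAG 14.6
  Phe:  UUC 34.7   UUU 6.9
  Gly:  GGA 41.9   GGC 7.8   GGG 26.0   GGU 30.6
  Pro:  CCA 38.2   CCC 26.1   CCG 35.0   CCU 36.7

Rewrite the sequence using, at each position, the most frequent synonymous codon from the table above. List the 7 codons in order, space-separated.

GAU GAA GAU GGA CCA GAU UUC

Codon 1 (Asp): best is GAU at 39.9.
Codon 2 (Glu): best is GAA at 42.5.
Codon 3 (Asp): best is GAU at 39.9.
Codon 4 (Gly): best is GGA at 41.9.
Codon 5 (Pro): best is CCA at 38.2.
Codon 6 (Asp): best is GAU at 39.9.
Codon 7 (Phe): best is UUC at 34.7.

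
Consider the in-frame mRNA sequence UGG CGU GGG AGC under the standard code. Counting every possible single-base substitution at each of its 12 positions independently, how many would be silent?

Codon 1 (UGG, Trp): 0 synonymous substitutions.
Codon 2 (CGU, Arg): 3 synonymous substitutions.
Codon 3 (GGG, Gly): 3 synonymous substitutions.
Codon 4 (AGC, Ser): 1 synonymous substitution.
Total: 0 + 3 + 3 + 1 = 7.

7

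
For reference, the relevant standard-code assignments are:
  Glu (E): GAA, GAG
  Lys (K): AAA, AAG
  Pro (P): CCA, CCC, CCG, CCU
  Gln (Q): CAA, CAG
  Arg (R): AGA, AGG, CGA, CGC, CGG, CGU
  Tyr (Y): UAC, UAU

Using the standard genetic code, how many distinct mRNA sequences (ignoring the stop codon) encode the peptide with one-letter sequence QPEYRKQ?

Gln: 2 codons.
Pro: 4 codons.
Glu: 2 codons.
Tyr: 2 codons.
Arg: 6 codons.
Lys: 2 codons.
Gln: 2 codons.
2 × 4 × 2 × 2 × 6 × 2 × 2 = 768.

768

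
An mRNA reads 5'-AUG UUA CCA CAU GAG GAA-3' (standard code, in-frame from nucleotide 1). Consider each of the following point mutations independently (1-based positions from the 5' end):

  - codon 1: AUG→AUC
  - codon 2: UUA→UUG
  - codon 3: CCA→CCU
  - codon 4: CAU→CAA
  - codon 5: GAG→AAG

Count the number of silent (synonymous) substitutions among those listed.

Codon 1: AUG (Met) → AUC (Ile) — missense.
Codon 2: UUA (Leu) → UUG (Leu) — synonymous.
Codon 3: CCA (Pro) → CCU (Pro) — synonymous.
Codon 4: CAU (His) → CAA (Gln) — missense.
Codon 5: GAG (Glu) → AAG (Lys) — missense.
Synonymous: 2 of 5.

2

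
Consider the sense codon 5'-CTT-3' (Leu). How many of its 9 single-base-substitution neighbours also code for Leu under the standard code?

Position 1: none → 0 synonymous.
Position 2: none → 0 synonymous.
Position 3: CTC, CTA, CTG → 3 synonymous.
Total: 0 + 0 + 3 = 3.

3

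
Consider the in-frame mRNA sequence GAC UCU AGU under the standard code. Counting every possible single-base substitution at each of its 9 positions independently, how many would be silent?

Codon 1 (GAC, Asp): 1 synonymous substitution.
Codon 2 (UCU, Ser): 3 synonymous substitutions.
Codon 3 (AGU, Ser): 1 synonymous substitution.
Total: 1 + 3 + 1 = 5.

5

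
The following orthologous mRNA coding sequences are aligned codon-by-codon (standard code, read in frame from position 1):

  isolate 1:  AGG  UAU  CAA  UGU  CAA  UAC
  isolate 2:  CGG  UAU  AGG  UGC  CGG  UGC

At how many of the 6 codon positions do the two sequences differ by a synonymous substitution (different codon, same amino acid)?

2

Codon 1: AGG Arg / CGG Arg — synonymous.
Codon 2: UAU Tyr / UAU Tyr — identical.
Codon 3: CAA Gln / AGG Arg — nonsynonymous.
Codon 4: UGU Cys / UGC Cys — synonymous.
Codon 5: CAA Gln / CGG Arg — nonsynonymous.
Codon 6: UAC Tyr / UGC Cys — nonsynonymous.
Synonymous differences: 2.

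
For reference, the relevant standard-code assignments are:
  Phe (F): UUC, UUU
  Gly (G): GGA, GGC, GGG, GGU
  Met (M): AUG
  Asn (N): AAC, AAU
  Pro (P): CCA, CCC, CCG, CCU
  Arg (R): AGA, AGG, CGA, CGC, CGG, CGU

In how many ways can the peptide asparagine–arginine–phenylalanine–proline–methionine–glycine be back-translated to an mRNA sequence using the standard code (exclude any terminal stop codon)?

384

Asn: 2 codons.
Arg: 6 codons.
Phe: 2 codons.
Pro: 4 codons.
Met: 1 codon.
Gly: 4 codons.
2 × 6 × 2 × 4 × 1 × 4 = 384.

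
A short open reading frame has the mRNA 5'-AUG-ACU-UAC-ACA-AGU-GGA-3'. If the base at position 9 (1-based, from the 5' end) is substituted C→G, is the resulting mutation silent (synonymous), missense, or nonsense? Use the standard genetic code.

nonsense

Position 9 falls in codon 3: UAC → Tyr.
After the substitution the codon is UAG → Stop.
The new codon is a stop codon, so this is a nonsense mutation.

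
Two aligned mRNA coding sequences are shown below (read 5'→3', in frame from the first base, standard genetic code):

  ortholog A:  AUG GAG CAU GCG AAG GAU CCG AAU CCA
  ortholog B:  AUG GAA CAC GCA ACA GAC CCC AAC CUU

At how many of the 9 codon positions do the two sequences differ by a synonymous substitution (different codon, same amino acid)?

Codon 1: AUG Met / AUG Met — identical.
Codon 2: GAG Glu / GAA Glu — synonymous.
Codon 3: CAU His / CAC His — synonymous.
Codon 4: GCG Ala / GCA Ala — synonymous.
Codon 5: AAG Lys / ACA Thr — nonsynonymous.
Codon 6: GAU Asp / GAC Asp — synonymous.
Codon 7: CCG Pro / CCC Pro — synonymous.
Codon 8: AAU Asn / AAC Asn — synonymous.
Codon 9: CCA Pro / CUU Leu — nonsynonymous.
Synonymous differences: 6.

6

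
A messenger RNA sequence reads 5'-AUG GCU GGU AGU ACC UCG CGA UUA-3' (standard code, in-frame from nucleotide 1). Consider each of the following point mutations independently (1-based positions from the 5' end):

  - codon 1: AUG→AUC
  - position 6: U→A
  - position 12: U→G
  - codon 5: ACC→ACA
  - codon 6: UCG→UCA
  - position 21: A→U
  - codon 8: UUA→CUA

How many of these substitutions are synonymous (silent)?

Codon 1: AUG (Met) → AUC (Ile) — missense.
Codon 2: GCU (Ala) → GCA (Ala) — synonymous.
Codon 4: AGU (Ser) → AGG (Arg) — missense.
Codon 5: ACC (Thr) → ACA (Thr) — synonymous.
Codon 6: UCG (Ser) → UCA (Ser) — synonymous.
Codon 7: CGA (Arg) → CGU (Arg) — synonymous.
Codon 8: UUA (Leu) → CUA (Leu) — synonymous.
Synonymous: 5 of 7.

5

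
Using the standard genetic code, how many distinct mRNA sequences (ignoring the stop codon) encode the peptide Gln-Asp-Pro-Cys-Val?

Gln: 2 codons.
Asp: 2 codons.
Pro: 4 codons.
Cys: 2 codons.
Val: 4 codons.
2 × 2 × 4 × 2 × 4 = 128.

128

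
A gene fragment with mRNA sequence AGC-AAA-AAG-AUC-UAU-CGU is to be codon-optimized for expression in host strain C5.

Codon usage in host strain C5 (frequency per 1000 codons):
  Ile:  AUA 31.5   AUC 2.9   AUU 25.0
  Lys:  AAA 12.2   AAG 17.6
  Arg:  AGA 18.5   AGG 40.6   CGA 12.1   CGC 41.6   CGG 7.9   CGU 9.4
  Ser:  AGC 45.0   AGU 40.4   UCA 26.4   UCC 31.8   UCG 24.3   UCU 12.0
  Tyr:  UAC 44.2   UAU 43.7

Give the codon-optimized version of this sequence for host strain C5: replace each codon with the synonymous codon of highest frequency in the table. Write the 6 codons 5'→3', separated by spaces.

AGC AAG AAG AUA UAC CGC

Codon 1 (Ser): best is AGC at 45.0.
Codon 2 (Lys): best is AAG at 17.6.
Codon 3 (Lys): best is AAG at 17.6.
Codon 4 (Ile): best is AUA at 31.5.
Codon 5 (Tyr): best is UAC at 44.2.
Codon 6 (Arg): best is CGC at 41.6.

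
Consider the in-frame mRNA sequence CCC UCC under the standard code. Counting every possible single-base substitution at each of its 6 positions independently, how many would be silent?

Codon 1 (CCC, Pro): 3 synonymous substitutions.
Codon 2 (UCC, Ser): 3 synonymous substitutions.
Total: 3 + 3 = 6.

6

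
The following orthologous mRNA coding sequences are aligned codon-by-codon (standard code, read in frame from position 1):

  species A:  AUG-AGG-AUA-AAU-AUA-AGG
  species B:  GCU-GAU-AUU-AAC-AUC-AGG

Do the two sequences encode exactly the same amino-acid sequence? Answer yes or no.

no

Codon 1: AUG Met / GCU Ala — nonsynonymous.
Codon 2: AGG Arg / GAU Asp — nonsynonymous.
Codon 3: AUA Ile / AUU Ile — synonymous.
Codon 4: AAU Asn / AAC Asn — synonymous.
Codon 5: AUA Ile / AUC Ile — synonymous.
Codon 6: AGG Arg / AGG Arg — identical.
Nonsynonymous differences: 2 → different protein.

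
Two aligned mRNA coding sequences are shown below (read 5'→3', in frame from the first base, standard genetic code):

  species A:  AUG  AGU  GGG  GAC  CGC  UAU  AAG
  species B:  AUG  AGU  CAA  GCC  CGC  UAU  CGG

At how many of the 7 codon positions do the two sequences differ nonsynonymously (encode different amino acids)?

3

Codon 1: AUG Met / AUG Met — identical.
Codon 2: AGU Ser / AGU Ser — identical.
Codon 3: GGG Gly / CAA Gln — nonsynonymous.
Codon 4: GAC Asp / GCC Ala — nonsynonymous.
Codon 5: CGC Arg / CGC Arg — identical.
Codon 6: UAU Tyr / UAU Tyr — identical.
Codon 7: AAG Lys / CGG Arg — nonsynonymous.
Nonsynonymous differences: 3.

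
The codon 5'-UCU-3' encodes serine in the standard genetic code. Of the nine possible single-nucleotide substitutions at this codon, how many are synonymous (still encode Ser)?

Position 1: none → 0 synonymous.
Position 2: none → 0 synonymous.
Position 3: UCC, UCA, UCG → 3 synonymous.
Total: 0 + 0 + 3 = 3.

3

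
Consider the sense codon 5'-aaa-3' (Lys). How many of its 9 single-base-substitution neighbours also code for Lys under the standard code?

Position 1: none → 0 synonymous.
Position 2: none → 0 synonymous.
Position 3: AAG → 1 synonymous.
Total: 0 + 0 + 1 = 1.

1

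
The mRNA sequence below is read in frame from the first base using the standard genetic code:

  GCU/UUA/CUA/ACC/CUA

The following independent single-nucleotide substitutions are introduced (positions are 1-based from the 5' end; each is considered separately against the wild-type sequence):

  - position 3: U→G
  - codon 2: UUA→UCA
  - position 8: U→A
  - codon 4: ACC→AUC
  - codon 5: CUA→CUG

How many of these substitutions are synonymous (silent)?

Codon 1: GCU (Ala) → GCG (Ala) — synonymous.
Codon 2: UUA (Leu) → UCA (Ser) — missense.
Codon 3: CUA (Leu) → CAA (Gln) — missense.
Codon 4: ACC (Thr) → AUC (Ile) — missense.
Codon 5: CUA (Leu) → CUG (Leu) — synonymous.
Synonymous: 2 of 5.

2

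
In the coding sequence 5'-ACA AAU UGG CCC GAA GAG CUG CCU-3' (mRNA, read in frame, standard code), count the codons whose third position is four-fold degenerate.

4

Codon 1 ACA (Thr): third position 4-fold.
Codon 2 AAU (Asn): third position 2-fold.
Codon 3 UGG (Trp): third position 1-fold.
Codon 4 CCC (Pro): third position 4-fold.
Codon 5 GAA (Glu): third position 2-fold.
Codon 6 GAG (Glu): third position 2-fold.
Codon 7 CUG (Leu): third position 4-fold.
Codon 8 CCU (Pro): third position 4-fold.
Four-fold degenerate third positions: 4.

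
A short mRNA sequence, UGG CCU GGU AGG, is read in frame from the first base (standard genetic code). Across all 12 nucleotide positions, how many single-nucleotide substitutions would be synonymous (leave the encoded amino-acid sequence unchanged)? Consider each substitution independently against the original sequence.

8

Codon 1 (UGG, Trp): 0 synonymous substitutions.
Codon 2 (CCU, Pro): 3 synonymous substitutions.
Codon 3 (GGU, Gly): 3 synonymous substitutions.
Codon 4 (AGG, Arg): 2 synonymous substitutions.
Total: 0 + 3 + 3 + 2 = 8.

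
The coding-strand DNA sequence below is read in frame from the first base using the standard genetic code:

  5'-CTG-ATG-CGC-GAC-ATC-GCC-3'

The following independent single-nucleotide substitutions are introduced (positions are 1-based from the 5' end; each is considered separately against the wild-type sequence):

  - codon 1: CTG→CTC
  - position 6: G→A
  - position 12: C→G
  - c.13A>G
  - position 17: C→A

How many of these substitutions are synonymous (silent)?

Codon 1: CTG (Leu) → CTC (Leu) — synonymous.
Codon 2: ATG (Met) → ATA (Ile) — missense.
Codon 4: GAC (Asp) → GAG (Glu) — missense.
Codon 5: ATC (Ile) → GTC (Val) — missense.
Codon 6: GCC (Ala) → GAC (Asp) — missense.
Synonymous: 1 of 5.

1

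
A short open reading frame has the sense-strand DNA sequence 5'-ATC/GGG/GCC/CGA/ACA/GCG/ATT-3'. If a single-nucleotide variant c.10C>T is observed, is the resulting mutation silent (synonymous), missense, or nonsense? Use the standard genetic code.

nonsense

Position 10 falls in codon 4: CGA → Arg.
After the substitution the codon is TGA → Stop.
The new codon is a stop codon, so this is a nonsense mutation.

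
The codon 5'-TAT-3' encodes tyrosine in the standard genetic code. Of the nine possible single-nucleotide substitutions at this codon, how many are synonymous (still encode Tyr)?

Position 1: none → 0 synonymous.
Position 2: none → 0 synonymous.
Position 3: TAC → 1 synonymous.
Total: 0 + 0 + 1 = 1.

1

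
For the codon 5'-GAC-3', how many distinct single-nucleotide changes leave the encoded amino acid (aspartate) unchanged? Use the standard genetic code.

Position 1: none → 0 synonymous.
Position 2: none → 0 synonymous.
Position 3: GAU → 1 synonymous.
Total: 0 + 0 + 1 = 1.

1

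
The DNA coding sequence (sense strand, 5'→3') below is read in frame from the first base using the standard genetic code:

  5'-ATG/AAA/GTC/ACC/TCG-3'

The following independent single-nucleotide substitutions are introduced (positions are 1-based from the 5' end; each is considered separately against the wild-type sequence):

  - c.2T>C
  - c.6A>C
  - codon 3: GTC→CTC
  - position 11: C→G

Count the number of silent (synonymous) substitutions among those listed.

0

Codon 1: ATG (Met) → ACG (Thr) — missense.
Codon 2: AAA (Lys) → AAC (Asn) — missense.
Codon 3: GTC (Val) → CTC (Leu) — missense.
Codon 4: ACC (Thr) → AGC (Ser) — missense.
Synonymous: 0 of 4.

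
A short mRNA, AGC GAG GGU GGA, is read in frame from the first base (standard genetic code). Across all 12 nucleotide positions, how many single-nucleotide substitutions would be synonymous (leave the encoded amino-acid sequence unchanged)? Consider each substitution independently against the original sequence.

8

Codon 1 (AGC, Ser): 1 synonymous substitution.
Codon 2 (GAG, Glu): 1 synonymous substitution.
Codon 3 (GGU, Gly): 3 synonymous substitutions.
Codon 4 (GGA, Gly): 3 synonymous substitutions.
Total: 1 + 1 + 3 + 3 = 8.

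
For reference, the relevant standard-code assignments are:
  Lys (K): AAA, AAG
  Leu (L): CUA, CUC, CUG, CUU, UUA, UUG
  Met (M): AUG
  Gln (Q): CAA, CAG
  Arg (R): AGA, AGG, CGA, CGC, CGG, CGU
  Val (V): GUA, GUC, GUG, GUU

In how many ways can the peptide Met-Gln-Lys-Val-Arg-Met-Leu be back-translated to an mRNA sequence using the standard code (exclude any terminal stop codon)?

576

Met: 1 codon.
Gln: 2 codons.
Lys: 2 codons.
Val: 4 codons.
Arg: 6 codons.
Met: 1 codon.
Leu: 6 codons.
1 × 2 × 2 × 4 × 6 × 1 × 6 = 576.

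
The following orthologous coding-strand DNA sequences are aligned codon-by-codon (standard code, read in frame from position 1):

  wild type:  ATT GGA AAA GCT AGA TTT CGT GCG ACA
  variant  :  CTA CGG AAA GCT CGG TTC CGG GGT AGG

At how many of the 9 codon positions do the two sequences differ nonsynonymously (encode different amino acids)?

4

Codon 1: ATT Ile / CTA Leu — nonsynonymous.
Codon 2: GGA Gly / CGG Arg — nonsynonymous.
Codon 3: AAA Lys / AAA Lys — identical.
Codon 4: GCT Ala / GCT Ala — identical.
Codon 5: AGA Arg / CGG Arg — synonymous.
Codon 6: TTT Phe / TTC Phe — synonymous.
Codon 7: CGT Arg / CGG Arg — synonymous.
Codon 8: GCG Ala / GGT Gly — nonsynonymous.
Codon 9: ACA Thr / AGG Arg — nonsynonymous.
Nonsynonymous differences: 4.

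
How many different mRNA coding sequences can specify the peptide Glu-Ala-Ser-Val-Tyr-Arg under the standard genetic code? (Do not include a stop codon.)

Glu: 2 codons.
Ala: 4 codons.
Ser: 6 codons.
Val: 4 codons.
Tyr: 2 codons.
Arg: 6 codons.
2 × 4 × 6 × 4 × 2 × 6 = 2304.

2304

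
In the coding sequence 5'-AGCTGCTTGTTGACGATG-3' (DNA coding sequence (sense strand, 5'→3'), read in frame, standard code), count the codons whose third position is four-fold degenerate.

Codon 1 AGC (Ser): third position 2-fold.
Codon 2 TGC (Cys): third position 2-fold.
Codon 3 TTG (Leu): third position 2-fold.
Codon 4 TTG (Leu): third position 2-fold.
Codon 5 ACG (Thr): third position 4-fold.
Codon 6 ATG (Met): third position 1-fold.
Four-fold degenerate third positions: 1.

1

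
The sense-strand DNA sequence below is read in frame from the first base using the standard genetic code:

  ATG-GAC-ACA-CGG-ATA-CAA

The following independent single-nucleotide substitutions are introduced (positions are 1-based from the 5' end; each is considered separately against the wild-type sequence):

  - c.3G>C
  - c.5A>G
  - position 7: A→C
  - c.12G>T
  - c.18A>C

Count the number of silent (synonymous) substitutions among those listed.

Codon 1: ATG (Met) → ATC (Ile) — missense.
Codon 2: GAC (Asp) → GGC (Gly) — missense.
Codon 3: ACA (Thr) → CCA (Pro) — missense.
Codon 4: CGG (Arg) → CGT (Arg) — synonymous.
Codon 6: CAA (Gln) → CAC (His) — missense.
Synonymous: 1 of 5.

1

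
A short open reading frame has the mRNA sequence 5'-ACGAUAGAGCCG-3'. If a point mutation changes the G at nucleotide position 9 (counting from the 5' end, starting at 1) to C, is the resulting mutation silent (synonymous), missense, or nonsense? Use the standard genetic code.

missense

Position 9 falls in codon 3: GAG → Glu.
After the substitution the codon is GAC → Asp.
Glu ≠ Asp, so this is a missense mutation.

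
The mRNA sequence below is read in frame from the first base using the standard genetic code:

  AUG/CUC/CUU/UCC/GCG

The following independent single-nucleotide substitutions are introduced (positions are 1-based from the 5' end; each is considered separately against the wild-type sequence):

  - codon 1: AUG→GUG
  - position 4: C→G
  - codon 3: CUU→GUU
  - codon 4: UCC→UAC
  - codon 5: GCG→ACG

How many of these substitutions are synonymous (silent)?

0

Codon 1: AUG (Met) → GUG (Val) — missense.
Codon 2: CUC (Leu) → GUC (Val) — missense.
Codon 3: CUU (Leu) → GUU (Val) — missense.
Codon 4: UCC (Ser) → UAC (Tyr) — missense.
Codon 5: GCG (Ala) → ACG (Thr) — missense.
Synonymous: 0 of 5.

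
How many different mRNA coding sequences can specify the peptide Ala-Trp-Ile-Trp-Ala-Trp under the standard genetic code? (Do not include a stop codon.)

Ala: 4 codons.
Trp: 1 codon.
Ile: 3 codons.
Trp: 1 codon.
Ala: 4 codons.
Trp: 1 codon.
4 × 1 × 3 × 1 × 4 × 1 = 48.

48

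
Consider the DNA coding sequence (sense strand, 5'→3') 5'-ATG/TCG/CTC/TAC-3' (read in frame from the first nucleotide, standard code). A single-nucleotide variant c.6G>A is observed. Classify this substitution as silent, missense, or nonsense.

silent

Position 6 falls in codon 2: TCG → Ser.
After the substitution the codon is TCA → Ser.
Both encode Ser, so the change is synonymous.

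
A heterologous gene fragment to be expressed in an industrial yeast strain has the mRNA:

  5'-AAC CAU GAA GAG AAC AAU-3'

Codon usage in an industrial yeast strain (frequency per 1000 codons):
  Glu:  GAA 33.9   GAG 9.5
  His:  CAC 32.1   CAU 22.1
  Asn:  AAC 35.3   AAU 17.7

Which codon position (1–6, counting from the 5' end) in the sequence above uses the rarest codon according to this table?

4

Codon 1 AAC (Asn): 35.3 per 1000.
Codon 2 CAU (His): 22.1 per 1000.
Codon 3 GAA (Glu): 33.9 per 1000.
Codon 4 GAG (Glu): 9.5 per 1000.
Codon 5 AAC (Asn): 35.3 per 1000.
Codon 6 AAU (Asn): 17.7 per 1000.
Lowest frequency is 9.5 at codon 4.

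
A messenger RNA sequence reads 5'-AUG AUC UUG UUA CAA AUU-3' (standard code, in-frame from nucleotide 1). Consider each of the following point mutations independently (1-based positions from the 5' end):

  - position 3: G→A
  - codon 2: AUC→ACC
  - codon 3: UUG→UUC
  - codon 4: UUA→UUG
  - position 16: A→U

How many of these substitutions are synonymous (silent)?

Codon 1: AUG (Met) → AUA (Ile) — missense.
Codon 2: AUC (Ile) → ACC (Thr) — missense.
Codon 3: UUG (Leu) → UUC (Phe) — missense.
Codon 4: UUA (Leu) → UUG (Leu) — synonymous.
Codon 6: AUU (Ile) → UUU (Phe) — missense.
Synonymous: 1 of 5.

1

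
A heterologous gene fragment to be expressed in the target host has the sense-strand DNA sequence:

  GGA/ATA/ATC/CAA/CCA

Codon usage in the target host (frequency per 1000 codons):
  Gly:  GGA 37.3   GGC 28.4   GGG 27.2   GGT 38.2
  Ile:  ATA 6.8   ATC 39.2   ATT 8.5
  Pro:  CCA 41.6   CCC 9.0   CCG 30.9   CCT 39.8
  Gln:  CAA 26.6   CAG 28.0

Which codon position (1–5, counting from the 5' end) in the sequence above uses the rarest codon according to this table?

Codon 1 GGA (Gly): 37.3 per 1000.
Codon 2 ATA (Ile): 6.8 per 1000.
Codon 3 ATC (Ile): 39.2 per 1000.
Codon 4 CAA (Gln): 26.6 per 1000.
Codon 5 CCA (Pro): 41.6 per 1000.
Lowest frequency is 6.8 at codon 2.

2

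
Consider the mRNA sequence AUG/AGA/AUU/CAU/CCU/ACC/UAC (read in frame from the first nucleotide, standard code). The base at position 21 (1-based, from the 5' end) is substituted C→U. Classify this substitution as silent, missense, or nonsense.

silent

Position 21 falls in codon 7: UAC → Tyr.
After the substitution the codon is UAU → Tyr.
Both encode Tyr, so the change is synonymous.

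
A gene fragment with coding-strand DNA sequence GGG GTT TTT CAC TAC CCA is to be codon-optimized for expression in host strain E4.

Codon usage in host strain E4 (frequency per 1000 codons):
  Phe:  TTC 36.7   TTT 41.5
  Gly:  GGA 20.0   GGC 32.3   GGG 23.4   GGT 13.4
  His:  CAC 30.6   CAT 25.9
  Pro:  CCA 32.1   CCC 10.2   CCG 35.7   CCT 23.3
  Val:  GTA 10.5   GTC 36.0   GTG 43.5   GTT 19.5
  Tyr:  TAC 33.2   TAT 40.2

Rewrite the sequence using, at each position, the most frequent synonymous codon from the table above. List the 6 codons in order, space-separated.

GGC GTG TTT CAC TAT CCG

Codon 1 (Gly): best is GGC at 32.3.
Codon 2 (Val): best is GTG at 43.5.
Codon 3 (Phe): best is TTT at 41.5.
Codon 4 (His): best is CAC at 30.6.
Codon 5 (Tyr): best is TAT at 40.2.
Codon 6 (Pro): best is CCG at 35.7.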